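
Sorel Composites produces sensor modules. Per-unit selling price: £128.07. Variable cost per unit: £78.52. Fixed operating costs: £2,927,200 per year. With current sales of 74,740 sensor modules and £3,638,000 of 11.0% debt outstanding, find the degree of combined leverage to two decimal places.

9.85

At 74,740 units, contribution = 74,740 × £49.55 = £3,703,367.00.
Subtracting fixed costs: EBIT = £3,703,367.00 − £2,927,200 = £776,167.00. Interest = £400,180.00, so EBIT − I = £375,987.00.
Degree of total leverage = total CM / (EBIT − interest) = £3,703,367.00 / £375,987.00 = 9.8497.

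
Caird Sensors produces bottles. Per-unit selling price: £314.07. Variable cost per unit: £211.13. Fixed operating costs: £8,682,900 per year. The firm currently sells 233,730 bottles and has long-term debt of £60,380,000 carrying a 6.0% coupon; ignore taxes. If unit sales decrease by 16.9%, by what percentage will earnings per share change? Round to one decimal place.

Contribution at this volume is 233,730 × £102.94 = £24,060,166.20.
EBIT = £24,060,166.20 − £8,682,900 = £15,377,266.20.
After interest of £3,622,800.00, pre-tax earnings = £11,754,466.20.
DCL = total CM / (EBIT − I) = £24,060,166.20 / £11,754,466.20 = 2.0469.
%ΔEPS = DCL × %ΔSales = 2.0469 × -16.9% = -34.6%.

-34.6%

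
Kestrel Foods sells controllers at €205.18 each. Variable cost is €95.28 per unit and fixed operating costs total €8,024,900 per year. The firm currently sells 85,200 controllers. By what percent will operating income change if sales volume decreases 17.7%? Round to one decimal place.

-123.8%

Contribution at this volume is 85,200 × €109.90 = €9,363,480.00.
EBIT = €9,363,480.00 − €8,024,900 = €1,338,580.00.
Degree of operating leverage = €9,363,480.00 / €1,338,580.00 = 6.9951.
So EBIT moves 6.9951 × (-17.7%) = -123.8%.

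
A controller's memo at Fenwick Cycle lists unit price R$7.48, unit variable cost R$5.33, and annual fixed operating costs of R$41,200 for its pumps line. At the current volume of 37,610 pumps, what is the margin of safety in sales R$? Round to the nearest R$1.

Each unit contributes R$7.48 − R$5.33 = R$2.15. Break-even units = R$41,200 ÷ R$2.15 = 19,162.79; break-even revenue = 19,162.79 × R$7.48 = R$143,337.67.
Actual sales revenue = 37,610 × R$7.48 = R$281,322.80.
Margin of safety = R$281,322.80 − R$143,337.67 = R$137,985.

R$137,985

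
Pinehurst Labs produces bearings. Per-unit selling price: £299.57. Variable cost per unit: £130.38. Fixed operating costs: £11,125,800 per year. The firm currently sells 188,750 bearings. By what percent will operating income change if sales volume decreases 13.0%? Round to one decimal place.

-20.0%

Contribution at this volume is 188,750 × £169.19 = £31,934,612.50.
EBIT = £31,934,612.50 − £11,125,800 = £20,808,812.50.
Degree of operating leverage = £31,934,612.50 / £20,808,812.50 = 1.5347.
Operating income changes by 1.5347 × -13.0% = -20.0%.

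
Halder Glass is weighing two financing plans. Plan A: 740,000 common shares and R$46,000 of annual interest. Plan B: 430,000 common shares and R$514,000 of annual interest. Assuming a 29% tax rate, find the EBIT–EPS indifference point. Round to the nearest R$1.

R$1,163,161

At indifference, (EBIT − 46,000)(1 − t)/740,000 = (EBIT − 514,000)(1 − t)/430,000.
The (1 − t) factor cancels: (EBIT − 46,000) × 430,000 = (EBIT − 514,000) × 740,000.
Solving, EBIT = (514,000·740,000 − 46,000·430,000) / (740,000 − 430,000) = 360,580,000,000 / 310,000 = 1,163,161.29.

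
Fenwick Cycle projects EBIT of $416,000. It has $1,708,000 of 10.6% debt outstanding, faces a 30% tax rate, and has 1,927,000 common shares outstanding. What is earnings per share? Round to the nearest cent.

$0.09

Pre-tax income = $416,000 − $181,048.00 = $234,952.00.
Net income = $234,952.00 × (1 − 0.30) = $164,466.40.
Per share: $164,466.40 / 1,927,000 shares = $0.09.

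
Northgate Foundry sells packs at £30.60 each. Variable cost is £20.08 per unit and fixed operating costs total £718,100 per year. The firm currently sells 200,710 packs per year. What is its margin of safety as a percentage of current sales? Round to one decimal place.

Each unit contributes £30.60 − £20.08 = £10.52. Break-even units = £718,100 ÷ £10.52 = 68,260.46; break-even revenue = 68,260.46 × £30.60 = £2,088,769.96.
Current sales = 200,710 × £30.60 = £6,141,726.00.
Margin of safety = (£6,141,726.00 − £2,088,769.96) ÷ £6,141,726.00 = 66.0%.

66.0%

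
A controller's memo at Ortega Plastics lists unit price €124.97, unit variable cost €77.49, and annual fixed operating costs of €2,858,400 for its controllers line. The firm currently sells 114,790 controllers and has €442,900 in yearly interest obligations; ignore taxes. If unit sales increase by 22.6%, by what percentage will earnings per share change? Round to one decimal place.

+57.3%

Contribution at this volume is 114,790 × €47.48 = €5,450,229.20.
EBIT = €5,450,229.20 − €2,858,400 = €2,591,829.20.
After interest of €442,900.00, pre-tax earnings = €2,148,929.20.
DCL = total CM / (EBIT − I) = €5,450,229.20 / €2,148,929.20 = 2.5363.
EPS therefore changes by 2.5363 × (+22.6%) = +57.3%.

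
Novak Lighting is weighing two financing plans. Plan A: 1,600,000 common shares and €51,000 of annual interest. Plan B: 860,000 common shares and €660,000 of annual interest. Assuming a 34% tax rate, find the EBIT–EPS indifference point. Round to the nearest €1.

€1,367,757

At indifference, (EBIT − 51,000)(1 − t)/1,600,000 = (EBIT − 660,000)(1 − t)/860,000.
Cancelling (1 − t) and cross-multiplying: 860,000·(EBIT − 51,000) = 1,600,000·(EBIT − 660,000).
EBIT × (1,600,000 − 860,000) = 660,000 × 1,600,000 − 51,000 × 860,000 = 1,012,140,000,000, so EBIT = 1,012,140,000,000 ÷ 740,000 = 1,367,756.76.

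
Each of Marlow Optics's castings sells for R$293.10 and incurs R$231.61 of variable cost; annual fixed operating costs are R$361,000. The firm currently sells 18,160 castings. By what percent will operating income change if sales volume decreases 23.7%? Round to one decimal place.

Contribution at this volume is 18,160 × R$61.49 = R$1,116,658.40.
EBIT = R$1,116,658.40 − R$361,000 = R$755,658.40.
DOL = contribution ÷ EBIT = R$1,116,658.40 ÷ R$755,658.40 = 1.4777.
Operating income changes by 1.4777 × -23.7% = -35.0%.

-35.0%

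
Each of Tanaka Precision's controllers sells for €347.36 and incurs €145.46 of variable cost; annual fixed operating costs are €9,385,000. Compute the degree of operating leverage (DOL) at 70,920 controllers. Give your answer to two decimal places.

At 70,920 units, contribution = 70,920 × €201.90 = €14,318,748.00.
Operating income = contribution − fixed costs = €14,318,748.00 − €9,385,000 = €4,933,748.00.
So DOL = total CM / EBIT = €14,318,748.00 / €4,933,748.00 = 2.9022.

2.90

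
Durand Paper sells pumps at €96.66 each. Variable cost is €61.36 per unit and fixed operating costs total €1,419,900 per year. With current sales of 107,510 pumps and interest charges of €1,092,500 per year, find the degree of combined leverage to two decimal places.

2.96

Contribution at this volume is 107,510 × €35.30 = €3,795,103.00.
EBIT = €3,795,103.00 − €1,419,900 = €2,375,203.00. Interest = €1,092,500.00, so EBIT − I = €1,282,703.00.
Degree of total leverage = total CM / (EBIT − interest) = €3,795,103.00 / €1,282,703.00 = 2.9587.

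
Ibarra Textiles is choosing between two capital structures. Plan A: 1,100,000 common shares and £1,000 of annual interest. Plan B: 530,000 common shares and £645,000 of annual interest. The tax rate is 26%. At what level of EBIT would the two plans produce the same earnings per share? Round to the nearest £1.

£1,243,807

Set EPS_A = EPS_B: (EBIT − £1,000)(1 − 0.26) ÷ 1,100,000 = (EBIT − £645,000)(1 − 0.26) ÷ 530,000.
Cancelling (1 − t) and cross-multiplying: 530,000·(EBIT − 1,000) = 1,100,000·(EBIT − 645,000).
Solving, EBIT = (645,000·1,100,000 − 1,000·530,000) / (1,100,000 − 530,000) = 708,970,000,000 / 570,000 = 1,243,807.02.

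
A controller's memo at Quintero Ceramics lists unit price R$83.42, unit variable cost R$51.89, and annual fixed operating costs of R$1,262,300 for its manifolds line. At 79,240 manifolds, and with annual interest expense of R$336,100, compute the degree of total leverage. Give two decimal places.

Contribution at this volume is 79,240 × R$31.53 = R$2,498,437.20.
Subtracting fixed costs: EBIT = R$2,498,437.20 − R$1,262,300 = R$1,236,137.20. Interest = R$336,100.00, so EBIT − I = R$900,037.20.
DCL = contribution ÷ (EBIT − I) = R$2,498,437.20 ÷ R$900,037.20 = 2.7759.

2.78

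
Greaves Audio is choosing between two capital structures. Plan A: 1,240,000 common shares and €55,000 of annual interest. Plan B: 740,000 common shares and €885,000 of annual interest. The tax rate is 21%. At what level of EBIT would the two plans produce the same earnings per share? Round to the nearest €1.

€2,113,400

Set EPS_A = EPS_B: (EBIT − €55,000)(1 − 0.21) ÷ 1,240,000 = (EBIT − €885,000)(1 − 0.21) ÷ 740,000.
The (1 − t) factor cancels: (EBIT − 55,000) × 740,000 = (EBIT − 885,000) × 1,240,000.
Solving, EBIT = (885,000·1,240,000 − 55,000·740,000) / (1,240,000 − 740,000) = 1,056,700,000,000 / 500,000 = 2,113,400.00.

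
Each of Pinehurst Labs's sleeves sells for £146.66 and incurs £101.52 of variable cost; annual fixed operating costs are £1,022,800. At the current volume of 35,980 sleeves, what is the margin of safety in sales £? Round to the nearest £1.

£1,953,746

Contribution margin per unit = £146.66 − £101.52 = £45.14. Break-even units = £1,022,800 ÷ £45.14 = 22,658.40; break-even revenue = 22,658.40 × £146.66 = £3,323,080.37.
Actual sales revenue = 35,980 × £146.66 = £5,276,826.80.
Margin of safety = £5,276,826.80 − £3,323,080.37 = £1,953,746.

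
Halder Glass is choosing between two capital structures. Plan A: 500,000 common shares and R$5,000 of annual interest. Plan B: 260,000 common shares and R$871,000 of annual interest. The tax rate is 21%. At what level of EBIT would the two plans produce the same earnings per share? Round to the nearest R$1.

R$1,809,167

At indifference, (EBIT − 5,000)(1 − t)/500,000 = (EBIT − 871,000)(1 − t)/260,000.
Cancelling (1 − t) and cross-multiplying: 260,000·(EBIT − 5,000) = 500,000·(EBIT − 871,000).
Solving, EBIT = (871,000·500,000 − 5,000·260,000) / (500,000 − 260,000) = 434,200,000,000 / 240,000 = 1,809,166.67.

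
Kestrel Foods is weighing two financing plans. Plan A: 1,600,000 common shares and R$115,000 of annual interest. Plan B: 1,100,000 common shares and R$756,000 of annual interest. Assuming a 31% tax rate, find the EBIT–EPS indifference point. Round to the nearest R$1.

Set EPS_A = EPS_B: (EBIT − R$115,000)(1 − 0.31) ÷ 1,600,000 = (EBIT − R$756,000)(1 − 0.31) ÷ 1,100,000.
Cancelling (1 − t) and cross-multiplying: 1,100,000·(EBIT − 115,000) = 1,600,000·(EBIT − 756,000).
EBIT × (1,600,000 − 1,100,000) = 756,000 × 1,600,000 − 115,000 × 1,100,000 = 1,083,100,000,000, so EBIT = 1,083,100,000,000 ÷ 500,000 = 2,166,200.00.

R$2,166,200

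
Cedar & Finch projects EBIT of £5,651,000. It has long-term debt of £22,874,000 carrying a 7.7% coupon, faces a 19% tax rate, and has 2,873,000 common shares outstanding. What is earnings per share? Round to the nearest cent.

Interest = £1,761,298.00, so EBT = £5,651,000 − £1,761,298.00 = £3,889,702.00.
After tax at 19%: net income = £3,889,702.00 × 0.81 = £3,150,658.62.
Per share: £3,150,658.62 / 2,873,000 shares = £1.10.

£1.10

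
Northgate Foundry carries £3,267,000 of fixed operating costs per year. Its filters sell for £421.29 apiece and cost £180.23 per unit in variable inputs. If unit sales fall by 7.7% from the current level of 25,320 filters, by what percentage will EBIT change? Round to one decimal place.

At 25,320 units, contribution = 25,320 × £241.06 = £6,103,639.20.
EBIT = £6,103,639.20 − £3,267,000 = £2,836,639.20.
DOL = contribution ÷ EBIT = £6,103,639.20 ÷ £2,836,639.20 = 2.1517.
%ΔEBIT = DOL × %ΔSales = 2.1517 × -7.7% = -16.6%.

-16.6%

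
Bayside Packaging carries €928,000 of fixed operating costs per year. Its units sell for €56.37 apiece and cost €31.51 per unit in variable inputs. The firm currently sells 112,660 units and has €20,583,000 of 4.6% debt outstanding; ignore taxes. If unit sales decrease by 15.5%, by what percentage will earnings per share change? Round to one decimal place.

At 112,660 units, contribution = 112,660 × €24.86 = €2,800,727.60.
Subtracting fixed costs: EBIT = €2,800,727.60 − €928,000 = €1,872,727.60.
Interest = €946,818.00, so EBIT − I = €925,909.60.
DCL = total CM / (EBIT − I) = €2,800,727.60 / €925,909.60 = 3.0248.
EPS therefore changes by 3.0248 × (-15.5%) = -46.9%.

-46.9%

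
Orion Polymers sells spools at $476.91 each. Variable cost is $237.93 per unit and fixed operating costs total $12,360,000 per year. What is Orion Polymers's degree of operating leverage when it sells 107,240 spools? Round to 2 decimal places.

Total contribution margin = 107,240 × $238.98 = $25,628,215.20.
Operating income = contribution − fixed costs = $25,628,215.20 − $12,360,000 = $13,268,215.20.
DOL = contribution ÷ EBIT = $25,628,215.20 ÷ $13,268,215.20 = 1.9315.

1.93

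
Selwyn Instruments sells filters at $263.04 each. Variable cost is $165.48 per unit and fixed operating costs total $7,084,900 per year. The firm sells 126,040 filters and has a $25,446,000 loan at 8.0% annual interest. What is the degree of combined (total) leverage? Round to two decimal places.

Total contribution margin = 126,040 × $97.56 = $12,296,462.40.
Operating income = contribution − fixed costs = $12,296,462.40 − $7,084,900 = $5,211,562.40. Interest = $2,035,680.00, so EBIT − I = $3,175,882.40.
Degree of total leverage = total CM / (EBIT − interest) = $12,296,462.40 / $3,175,882.40 = 3.8718.

3.87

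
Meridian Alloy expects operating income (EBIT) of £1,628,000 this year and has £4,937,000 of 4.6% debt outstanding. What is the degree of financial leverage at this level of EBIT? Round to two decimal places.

Interest = £227,102.00.
DFL = EBIT ÷ (EBIT − I) = £1,628,000 ÷ (£1,628,000 − £227,102.00) = £1,628,000 ÷ £1,400,898.00 = 1.1621.

1.16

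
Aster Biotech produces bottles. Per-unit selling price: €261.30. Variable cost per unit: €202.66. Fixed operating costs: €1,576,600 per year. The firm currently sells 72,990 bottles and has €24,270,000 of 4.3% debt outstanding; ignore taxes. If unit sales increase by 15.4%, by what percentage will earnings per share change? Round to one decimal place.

+39.7%

Total contribution margin = 72,990 × €58.64 = €4,280,133.60.
Operating income = contribution − fixed costs = €4,280,133.60 − €1,576,600 = €2,703,533.60.
Interest = €1,043,610.00, so EBIT − I = €1,659,923.60.
DCL = total CM / (EBIT − I) = €4,280,133.60 / €1,659,923.60 = 2.5785.
EPS therefore changes by 2.5785 × (+15.4%) = +39.7%.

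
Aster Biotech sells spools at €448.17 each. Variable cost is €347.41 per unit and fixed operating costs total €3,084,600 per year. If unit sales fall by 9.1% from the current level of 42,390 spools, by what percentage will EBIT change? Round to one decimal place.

At 42,390 units, contribution = 42,390 × €100.76 = €4,271,216.40.
EBIT = €4,271,216.40 − €3,084,600 = €1,186,616.40.
Degree of operating leverage = €4,271,216.40 / €1,186,616.40 = 3.5995.
So EBIT moves 3.5995 × (-9.1%) = -32.8%.

-32.8%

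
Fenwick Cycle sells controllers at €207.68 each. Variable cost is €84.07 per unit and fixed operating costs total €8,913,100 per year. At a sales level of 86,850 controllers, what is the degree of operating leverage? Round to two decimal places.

5.89

Contribution at this volume is 86,850 × €123.61 = €10,735,528.50.
EBIT = €10,735,528.50 − €8,913,100 = €1,822,428.50.
So DOL = total CM / EBIT = €10,735,528.50 / €1,822,428.50 = 5.8908.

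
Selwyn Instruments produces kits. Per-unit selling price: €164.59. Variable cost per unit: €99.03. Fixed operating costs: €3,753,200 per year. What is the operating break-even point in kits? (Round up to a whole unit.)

57,249 kits

Unit CM = price − variable cost = €164.59 − €99.03 = €65.56.
Break-even Q = €3,753,200 / €65.56 = 57,248.32 → 57,249 kits.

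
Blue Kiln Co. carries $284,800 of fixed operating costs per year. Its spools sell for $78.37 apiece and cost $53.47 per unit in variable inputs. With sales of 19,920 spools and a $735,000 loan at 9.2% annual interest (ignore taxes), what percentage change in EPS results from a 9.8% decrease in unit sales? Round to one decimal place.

-33.9%

Total contribution margin = 19,920 × $24.90 = $496,008.00.
EBIT = $496,008.00 − $284,800 = $211,208.00.
After interest of $67,620.00, pre-tax earnings = $143,588.00.
Degree of combined leverage = contribution ÷ (EBIT − I) = $496,008.00 ÷ $143,588.00 = 3.4544.
EPS therefore changes by 3.4544 × (-9.8%) = -33.9%.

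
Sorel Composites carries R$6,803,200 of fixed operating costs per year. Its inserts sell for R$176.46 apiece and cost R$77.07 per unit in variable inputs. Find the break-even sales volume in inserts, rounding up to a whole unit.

68,450 inserts

Each unit contributes R$176.46 − R$77.07 = R$99.39.
Break-even volume = fixed costs ÷ CM per unit = R$6,803,200 ÷ R$99.39 = 68,449.54, so 68,450 inserts.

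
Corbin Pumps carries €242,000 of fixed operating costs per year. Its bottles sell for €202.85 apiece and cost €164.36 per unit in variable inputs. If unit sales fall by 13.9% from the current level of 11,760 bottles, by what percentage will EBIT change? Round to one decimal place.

Contribution at this volume is 11,760 × €38.49 = €452,642.40.
Operating income = contribution − fixed costs = €452,642.40 − €242,000 = €210,642.40.
DOL = contribution ÷ EBIT = €452,642.40 ÷ €210,642.40 = 2.1489.
Operating income changes by 2.1489 × -13.9% = -29.9%.

-29.9%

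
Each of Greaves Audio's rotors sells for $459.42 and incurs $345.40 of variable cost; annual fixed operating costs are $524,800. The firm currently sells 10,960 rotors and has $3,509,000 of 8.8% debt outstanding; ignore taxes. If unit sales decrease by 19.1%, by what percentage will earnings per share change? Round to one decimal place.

At 10,960 units, contribution = 10,960 × $114.02 = $1,249,659.20.
Operating income = contribution − fixed costs = $1,249,659.20 − $524,800 = $724,859.20.
After interest of $308,792.00, pre-tax earnings = $416,067.20.
Degree of combined leverage = contribution ÷ (EBIT − I) = $1,249,659.20 ÷ $416,067.20 = 3.0035.
%ΔEPS = DCL × %ΔSales = 3.0035 × -19.1% = -57.4%.

-57.4%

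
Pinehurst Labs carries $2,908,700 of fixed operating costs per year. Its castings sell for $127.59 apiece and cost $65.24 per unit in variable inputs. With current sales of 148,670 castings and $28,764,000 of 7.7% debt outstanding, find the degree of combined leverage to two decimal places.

Contribution at this volume is 148,670 × $62.35 = $9,269,574.50.
EBIT = $9,269,574.50 − $2,908,700 = $6,360,874.50. Interest = $2,214,828.00, so EBIT − I = $4,146,046.50.
DCL = contribution ÷ (EBIT − I) = $9,269,574.50 ÷ $4,146,046.50 = 2.2358.

2.24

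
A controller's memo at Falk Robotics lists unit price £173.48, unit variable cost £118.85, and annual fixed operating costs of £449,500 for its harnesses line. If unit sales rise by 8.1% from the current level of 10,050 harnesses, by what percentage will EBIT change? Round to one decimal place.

+44.7%

Total contribution margin = 10,050 × £54.63 = £549,031.50.
Operating income = contribution − fixed costs = £549,031.50 − £449,500 = £99,531.50.
DOL = contribution ÷ EBIT = £549,031.50 ÷ £99,531.50 = 5.5162.
Operating income changes by 5.5162 × +8.1% = +44.7%.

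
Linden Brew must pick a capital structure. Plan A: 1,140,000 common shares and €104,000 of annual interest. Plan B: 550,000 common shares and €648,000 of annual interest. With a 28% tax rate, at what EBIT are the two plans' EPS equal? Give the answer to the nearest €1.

At indifference, (EBIT − 104,000)(1 − t)/1,140,000 = (EBIT − 648,000)(1 − t)/550,000.
Cancelling (1 − t) and cross-multiplying: 550,000·(EBIT − 104,000) = 1,140,000·(EBIT − 648,000).
EBIT × (1,140,000 − 550,000) = 648,000 × 1,140,000 − 104,000 × 550,000 = 681,520,000,000, so EBIT = 681,520,000,000 ÷ 590,000 = 1,155,118.64.

€1,155,119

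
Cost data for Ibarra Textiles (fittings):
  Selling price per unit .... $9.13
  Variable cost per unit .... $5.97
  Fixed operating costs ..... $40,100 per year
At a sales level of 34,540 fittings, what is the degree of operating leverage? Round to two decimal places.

Contribution at this volume is 34,540 × $3.16 = $109,146.40.
EBIT = $109,146.40 − $40,100 = $69,046.40.
DOL = contribution ÷ EBIT = $109,146.40 ÷ $69,046.40 = 1.5808.

1.58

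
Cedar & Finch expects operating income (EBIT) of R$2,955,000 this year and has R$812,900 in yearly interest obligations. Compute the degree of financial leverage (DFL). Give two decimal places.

1.38

Interest = R$812,900.00.
Degree of financial leverage = EBIT / (EBIT − interest) = R$2,955,000 / R$2,142,100.00 = 1.3795.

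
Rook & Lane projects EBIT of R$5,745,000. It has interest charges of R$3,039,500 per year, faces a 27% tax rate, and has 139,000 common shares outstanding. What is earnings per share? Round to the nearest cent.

Pre-tax income = R$5,745,000 − R$3,039,500.00 = R$2,705,500.00.
Net income = R$2,705,500.00 × (1 − 0.27) = R$1,975,015.00.
Per share: R$1,975,015.00 / 139,000 shares = R$14.21.

R$14.21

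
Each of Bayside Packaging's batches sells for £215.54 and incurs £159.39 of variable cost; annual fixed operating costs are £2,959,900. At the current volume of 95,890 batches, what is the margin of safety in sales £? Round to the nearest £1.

Contribution margin per unit = £215.54 − £159.39 = £56.15. Break-even units = £2,959,900 ÷ £56.15 = 52,714.16; break-even revenue = 52,714.16 × £215.54 = £11,362,009.72.
Actual sales revenue = 95,890 × £215.54 = £20,668,130.60.
Margin of safety = £20,668,130.60 − £11,362,009.72 = £9,306,121.

£9,306,121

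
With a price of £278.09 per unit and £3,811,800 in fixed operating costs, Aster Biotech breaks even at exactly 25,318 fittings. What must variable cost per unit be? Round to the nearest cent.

£127.53

At break-even, FC = Q × (P − VC), so P − VC = £3,811,800 ÷ 25,318 = £150.5569.
Variable cost per unit = £278.09 − £150.5569 = £127.53.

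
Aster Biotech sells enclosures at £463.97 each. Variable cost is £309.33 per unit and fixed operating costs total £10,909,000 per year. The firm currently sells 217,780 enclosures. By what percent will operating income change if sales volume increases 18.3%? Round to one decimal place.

Contribution at this volume is 217,780 × £154.64 = £33,677,499.20.
Operating income = contribution − fixed costs = £33,677,499.20 − £10,909,000 = £22,768,499.20.
So DOL = total CM / EBIT = £33,677,499.20 / £22,768,499.20 = 1.4791.
%ΔEBIT = DOL × %ΔSales = 1.4791 × +18.3% = +27.1%.

+27.1%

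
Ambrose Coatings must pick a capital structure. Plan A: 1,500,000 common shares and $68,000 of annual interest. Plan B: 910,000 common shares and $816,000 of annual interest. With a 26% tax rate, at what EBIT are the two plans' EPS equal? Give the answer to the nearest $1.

$1,969,695

Set EPS_A = EPS_B: (EBIT − $68,000)(1 − 0.26) ÷ 1,500,000 = (EBIT − $816,000)(1 − 0.26) ÷ 910,000.
The (1 − t) factor cancels: (EBIT − 68,000) × 910,000 = (EBIT − 816,000) × 1,500,000.
Solving, EBIT = (816,000·1,500,000 − 68,000·910,000) / (1,500,000 − 910,000) = 1,162,120,000,000 / 590,000 = 1,969,694.92.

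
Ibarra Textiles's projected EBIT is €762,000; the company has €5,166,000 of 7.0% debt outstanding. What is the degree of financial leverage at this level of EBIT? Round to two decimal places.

1.90

Interest = €361,620.00.
DFL = EBIT ÷ (EBIT − I) = €762,000 ÷ (€762,000 − €361,620.00) = €762,000 ÷ €400,380.00 = 1.9032.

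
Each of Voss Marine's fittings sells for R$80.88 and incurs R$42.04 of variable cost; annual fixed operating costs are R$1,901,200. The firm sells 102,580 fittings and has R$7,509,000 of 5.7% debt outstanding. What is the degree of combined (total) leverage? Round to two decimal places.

2.41

Contribution at this volume is 102,580 × R$38.84 = R$3,984,207.20.
EBIT = R$3,984,207.20 − R$1,901,200 = R$2,083,007.20. Interest = R$428,013.00.
DOL = R$3,984,207.20 ÷ R$2,083,007.20 = 1.9127; DFL = R$2,083,007.20 ÷ R$1,654,994.20 = 1.2586.
DCL = DOL × DFL = 1.9127 × 1.2586 = 2.4073.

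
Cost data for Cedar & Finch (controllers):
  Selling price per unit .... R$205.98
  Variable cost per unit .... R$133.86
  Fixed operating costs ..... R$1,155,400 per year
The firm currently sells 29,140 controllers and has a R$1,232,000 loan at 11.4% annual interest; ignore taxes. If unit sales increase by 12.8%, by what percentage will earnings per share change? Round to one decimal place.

Contribution at this volume is 29,140 × R$72.12 = R$2,101,576.80.
Operating income = contribution − fixed costs = R$2,101,576.80 − R$1,155,400 = R$946,176.80.
Interest = R$140,448.00, so EBIT − I = R$805,728.80.
DCL = total CM / (EBIT − I) = R$2,101,576.80 / R$805,728.80 = 2.6083.
EPS therefore changes by 2.6083 × (+12.8%) = +33.4%.

+33.4%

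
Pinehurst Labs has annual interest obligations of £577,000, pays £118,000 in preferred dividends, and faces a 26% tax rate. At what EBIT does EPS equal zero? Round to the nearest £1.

Preferred dividends are paid after tax, so their pre-tax equivalent is £118,000 ÷ (1 − 0.26) = £159,459.46.
Financial break-even EBIT = interest + D_p ÷ (1 − t) = £577,000 + £159,459.46 = £736,459.46.

£736,459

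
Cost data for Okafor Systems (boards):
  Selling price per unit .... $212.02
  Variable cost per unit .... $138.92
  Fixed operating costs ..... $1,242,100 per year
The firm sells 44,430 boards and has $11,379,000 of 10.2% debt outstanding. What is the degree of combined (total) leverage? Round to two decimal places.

Total contribution margin = 44,430 × $73.10 = $3,247,833.00.
Operating income = contribution − fixed costs = $3,247,833.00 − $1,242,100 = $2,005,733.00. Interest = $1,160,658.00.
DOL = $3,247,833.00 ÷ $2,005,733.00 = 1.6193; DFL = $2,005,733.00 ÷ $845,075.00 = 2.3734.
Combined leverage = 1.6193 × 2.3734 = 3.8432.

3.84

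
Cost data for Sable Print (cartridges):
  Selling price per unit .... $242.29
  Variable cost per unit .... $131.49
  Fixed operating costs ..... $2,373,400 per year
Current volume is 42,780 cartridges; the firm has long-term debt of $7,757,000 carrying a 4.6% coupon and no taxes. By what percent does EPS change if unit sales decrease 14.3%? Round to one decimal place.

-33.7%

Contribution at this volume is 42,780 × $110.80 = $4,740,024.00.
EBIT = $4,740,024.00 − $2,373,400 = $2,366,624.00.
After interest of $356,822.00, pre-tax earnings = $2,009,802.00.
Degree of combined leverage = contribution ÷ (EBIT − I) = $4,740,024.00 ÷ $2,009,802.00 = 2.3585.
EPS therefore changes by 2.3585 × (-14.3%) = -33.7%.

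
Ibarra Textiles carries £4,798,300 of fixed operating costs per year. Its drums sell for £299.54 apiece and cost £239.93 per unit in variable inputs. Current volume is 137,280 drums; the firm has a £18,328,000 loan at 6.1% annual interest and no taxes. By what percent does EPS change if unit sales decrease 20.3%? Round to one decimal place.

Total contribution margin = 137,280 × £59.61 = £8,183,260.80.
Operating income = contribution − fixed costs = £8,183,260.80 − £4,798,300 = £3,384,960.80.
Interest = £1,118,008.00, so EBIT − I = £2,266,952.80.
DCL = total CM / (EBIT − I) = £8,183,260.80 / £2,266,952.80 = 3.6098.
EPS therefore changes by 3.6098 × (-20.3%) = -73.3%.

-73.3%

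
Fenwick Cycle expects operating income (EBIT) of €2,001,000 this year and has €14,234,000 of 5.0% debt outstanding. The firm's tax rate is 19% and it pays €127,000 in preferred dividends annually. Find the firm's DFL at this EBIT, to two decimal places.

Annual interest charges come to €711,700.00.
Preferred dividends grossed up pre-tax: €127,000 / (1 − 0.19) = €156,790.12.
DFL = EBIT ÷ [EBIT − I − D_p/(1−t)] = €2,001,000 ÷ [€2,001,000 − €711,700.00 − €156,790.12] = €2,001,000 ÷ €1,132,509.88 = 1.7669.

1.77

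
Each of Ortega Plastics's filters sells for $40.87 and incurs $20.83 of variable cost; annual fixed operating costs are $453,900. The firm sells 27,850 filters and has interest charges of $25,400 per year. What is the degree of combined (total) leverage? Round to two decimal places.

Contribution at this volume is 27,850 × $20.04 = $558,114.00.
Operating income = contribution − fixed costs = $558,114.00 − $453,900 = $104,214.00. Interest = $25,400.00, so EBIT − I = $78,814.00.
Degree of total leverage = total CM / (EBIT − interest) = $558,114.00 / $78,814.00 = 7.0814.

7.08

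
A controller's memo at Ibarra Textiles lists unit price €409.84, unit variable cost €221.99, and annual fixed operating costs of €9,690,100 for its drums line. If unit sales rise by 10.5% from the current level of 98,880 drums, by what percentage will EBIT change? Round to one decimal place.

Contribution at this volume is 98,880 × €187.85 = €18,574,608.00.
Subtracting fixed costs: EBIT = €18,574,608.00 − €9,690,100 = €8,884,508.00.
So DOL = total CM / EBIT = €18,574,608.00 / €8,884,508.00 = 2.0907.
Operating income changes by 2.0907 × +10.5% = +22.0%.

+22.0%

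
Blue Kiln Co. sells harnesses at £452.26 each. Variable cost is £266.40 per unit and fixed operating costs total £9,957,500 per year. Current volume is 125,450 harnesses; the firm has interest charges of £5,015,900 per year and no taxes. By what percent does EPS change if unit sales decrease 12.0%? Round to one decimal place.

-33.5%

Contribution at this volume is 125,450 × £185.86 = £23,316,137.00.
Subtracting fixed costs: EBIT = £23,316,137.00 − £9,957,500 = £13,358,637.00.
After interest of £5,015,900.00, pre-tax earnings = £8,342,737.00.
Degree of combined leverage = contribution ÷ (EBIT − I) = £23,316,137.00 ÷ £8,342,737.00 = 2.7948.
%ΔEPS = DCL × %ΔSales = 2.7948 × -12.0% = -33.5%.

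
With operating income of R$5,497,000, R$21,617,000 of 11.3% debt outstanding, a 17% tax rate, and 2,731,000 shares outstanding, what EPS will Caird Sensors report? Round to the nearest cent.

R$0.93

Pre-tax income = R$5,497,000 − R$2,442,721.00 = R$3,054,279.00.
Net income = R$3,054,279.00 × (1 − 0.17) = R$2,535,051.57.
Per share: R$2,535,051.57 / 2,731,000 shares = R$0.93.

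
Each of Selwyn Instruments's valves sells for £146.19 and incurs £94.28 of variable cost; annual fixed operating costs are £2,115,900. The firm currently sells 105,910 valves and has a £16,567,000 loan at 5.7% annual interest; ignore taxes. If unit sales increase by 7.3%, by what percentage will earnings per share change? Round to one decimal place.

+16.5%

At 105,910 units, contribution = 105,910 × £51.91 = £5,497,788.10.
Subtracting fixed costs: EBIT = £5,497,788.10 − £2,115,900 = £3,381,888.10.
After interest of £944,319.00, pre-tax earnings = £2,437,569.10.
DCL = total CM / (EBIT − I) = £5,497,788.10 / £2,437,569.10 = 2.2554.
%ΔEPS = DCL × %ΔSales = 2.2554 × +7.3% = +16.5%.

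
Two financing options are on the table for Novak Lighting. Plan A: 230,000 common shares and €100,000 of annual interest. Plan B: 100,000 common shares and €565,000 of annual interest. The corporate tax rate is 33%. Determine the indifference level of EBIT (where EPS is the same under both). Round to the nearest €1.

€922,692

Set EPS_A = EPS_B: (EBIT − €100,000)(1 − 0.33) ÷ 230,000 = (EBIT − €565,000)(1 − 0.33) ÷ 100,000.
The (1 − t) factor cancels: (EBIT − 100,000) × 100,000 = (EBIT − 565,000) × 230,000.
Solving, EBIT = (565,000·230,000 − 100,000·100,000) / (230,000 − 100,000) = 119,950,000,000 / 130,000 = 922,692.31.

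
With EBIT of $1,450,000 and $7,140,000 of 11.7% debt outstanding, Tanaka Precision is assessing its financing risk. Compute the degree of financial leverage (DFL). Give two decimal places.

Interest = $835,380.00.
DFL = EBIT ÷ (EBIT − I) = $1,450,000 ÷ ($1,450,000 − $835,380.00) = $1,450,000 ÷ $614,620.00 = 2.3592.

2.36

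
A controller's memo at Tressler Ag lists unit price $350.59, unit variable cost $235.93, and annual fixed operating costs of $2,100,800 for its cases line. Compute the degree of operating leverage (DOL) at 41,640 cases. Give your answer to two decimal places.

1.79

At 41,640 units, contribution = 41,640 × $114.66 = $4,774,442.40.
Subtracting fixed costs: EBIT = $4,774,442.40 − $2,100,800 = $2,673,642.40.
So DOL = total CM / EBIT = $4,774,442.40 / $2,673,642.40 = 1.7857.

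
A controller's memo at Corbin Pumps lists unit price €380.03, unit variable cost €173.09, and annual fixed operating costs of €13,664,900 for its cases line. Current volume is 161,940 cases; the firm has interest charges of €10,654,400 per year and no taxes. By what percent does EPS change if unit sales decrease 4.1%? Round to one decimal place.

-14.9%

Contribution at this volume is 161,940 × €206.94 = €33,511,863.60.
EBIT = €33,511,863.60 − €13,664,900 = €19,846,963.60.
After interest of €10,654,400.00, pre-tax earnings = €9,192,563.60.
DCL = total CM / (EBIT − I) = €33,511,863.60 / €9,192,563.60 = 3.6455.
%ΔEPS = DCL × %ΔSales = 3.6455 × -4.1% = -14.9%.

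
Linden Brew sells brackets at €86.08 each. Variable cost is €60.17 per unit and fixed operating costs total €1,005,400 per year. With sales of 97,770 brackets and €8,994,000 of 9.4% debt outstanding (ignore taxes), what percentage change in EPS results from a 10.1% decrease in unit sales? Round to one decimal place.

At 97,770 units, contribution = 97,770 × €25.91 = €2,533,220.70.
Operating income = contribution − fixed costs = €2,533,220.70 − €1,005,400 = €1,527,820.70.
After interest of €845,436.00, pre-tax earnings = €682,384.70.
Degree of combined leverage = contribution ÷ (EBIT − I) = €2,533,220.70 ÷ €682,384.70 = 3.7123.
%ΔEPS = DCL × %ΔSales = 3.7123 × -10.1% = -37.5%.

-37.5%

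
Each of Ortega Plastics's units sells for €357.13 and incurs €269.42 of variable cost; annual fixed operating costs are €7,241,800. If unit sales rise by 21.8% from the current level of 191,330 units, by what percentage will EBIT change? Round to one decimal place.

Total contribution margin = 191,330 × €87.71 = €16,781,554.30.
Subtracting fixed costs: EBIT = €16,781,554.30 − €7,241,800 = €9,539,754.30.
So DOL = total CM / EBIT = €16,781,554.30 / €9,539,754.30 = 1.7591.
So EBIT moves 1.7591 × (+21.8%) = +38.3%.

+38.3%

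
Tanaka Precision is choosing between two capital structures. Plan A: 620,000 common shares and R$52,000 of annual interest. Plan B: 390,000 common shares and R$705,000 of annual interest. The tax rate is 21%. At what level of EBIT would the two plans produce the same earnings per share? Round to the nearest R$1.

R$1,812,261

At indifference, (EBIT − 52,000)(1 − t)/620,000 = (EBIT − 705,000)(1 − t)/390,000.
The (1 − t) factor cancels: (EBIT − 52,000) × 390,000 = (EBIT − 705,000) × 620,000.
Solving, EBIT = (705,000·620,000 − 52,000·390,000) / (620,000 − 390,000) = 416,820,000,000 / 230,000 = 1,812,260.87.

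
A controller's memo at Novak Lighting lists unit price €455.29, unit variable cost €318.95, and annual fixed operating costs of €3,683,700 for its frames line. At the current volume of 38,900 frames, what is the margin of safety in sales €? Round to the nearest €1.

€5,409,536

Unit CM = price − variable cost = €455.29 − €318.95 = €136.34. Break-even units = €3,683,700 ÷ €136.34 = 27,018.48; break-even revenue = 27,018.48 × €455.29 = €12,301,245.22.
Actual sales revenue = 38,900 × €455.29 = €17,710,781.00.
Margin of safety = €17,710,781.00 − €12,301,245.22 = €5,409,536.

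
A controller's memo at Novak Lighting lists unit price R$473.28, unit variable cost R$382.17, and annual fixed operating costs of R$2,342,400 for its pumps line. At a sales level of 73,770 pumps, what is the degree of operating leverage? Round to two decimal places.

Total contribution margin = 73,770 × R$91.11 = R$6,721,184.70.
EBIT = R$6,721,184.70 − R$2,342,400 = R$4,378,784.70.
So DOL = total CM / EBIT = R$6,721,184.70 / R$4,378,784.70 = 1.5349.

1.53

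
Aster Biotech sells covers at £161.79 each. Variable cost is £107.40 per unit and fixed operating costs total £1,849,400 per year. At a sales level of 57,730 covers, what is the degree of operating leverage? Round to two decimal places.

At 57,730 units, contribution = 57,730 × £54.39 = £3,139,934.70.
EBIT = £3,139,934.70 − £1,849,400 = £1,290,534.70.
So DOL = total CM / EBIT = £3,139,934.70 / £1,290,534.70 = 2.4330.

2.43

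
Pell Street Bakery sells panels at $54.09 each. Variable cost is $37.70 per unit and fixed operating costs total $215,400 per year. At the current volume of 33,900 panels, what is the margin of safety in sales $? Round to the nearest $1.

$1,122,792

Each unit contributes $54.09 − $37.70 = $16.39. Break-even units = $215,400 ÷ $16.39 = 13,142.16; break-even revenue = 13,142.16 × $54.09 = $710,859.43.
Current sales = 33,900 × $54.09 = $1,833,651.00.
Margin of safety = $1,833,651.00 − $710,859.43 = $1,122,792.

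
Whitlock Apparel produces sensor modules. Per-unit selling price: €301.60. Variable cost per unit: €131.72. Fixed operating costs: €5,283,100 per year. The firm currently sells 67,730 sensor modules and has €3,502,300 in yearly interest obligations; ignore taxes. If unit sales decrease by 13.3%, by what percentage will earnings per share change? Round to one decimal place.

Total contribution margin = 67,730 × €169.88 = €11,505,972.40.
EBIT = €11,505,972.40 − €5,283,100 = €6,222,872.40.
After interest of €3,502,300.00, pre-tax earnings = €2,720,572.40.
Degree of combined leverage = contribution ÷ (EBIT − I) = €11,505,972.40 ÷ €2,720,572.40 = 4.2292.
EPS therefore changes by 4.2292 × (-13.3%) = -56.2%.

-56.2%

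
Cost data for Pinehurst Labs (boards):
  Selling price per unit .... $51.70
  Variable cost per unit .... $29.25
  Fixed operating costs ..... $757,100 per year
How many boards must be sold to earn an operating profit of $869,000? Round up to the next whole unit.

72,433 boards

Contribution margin per unit = $51.70 − $29.25 = $22.45.
Units = (FC + target) / CM = ($757,100 + $869,000) / $22.45 = 72,432.07, so 72,433 boards.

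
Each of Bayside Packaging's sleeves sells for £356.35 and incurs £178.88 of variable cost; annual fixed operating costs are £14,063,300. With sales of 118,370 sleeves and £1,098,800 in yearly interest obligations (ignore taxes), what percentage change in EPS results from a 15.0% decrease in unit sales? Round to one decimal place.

-53.9%

Contribution at this volume is 118,370 × £177.47 = £21,007,123.90.
Operating income = contribution − fixed costs = £21,007,123.90 − £14,063,300 = £6,943,823.90.
After interest of £1,098,800.00, pre-tax earnings = £5,845,023.90.
DCL = total CM / (EBIT − I) = £21,007,123.90 / £5,845,023.90 = 3.5940.
EPS therefore changes by 3.5940 × (-15.0%) = -53.9%.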